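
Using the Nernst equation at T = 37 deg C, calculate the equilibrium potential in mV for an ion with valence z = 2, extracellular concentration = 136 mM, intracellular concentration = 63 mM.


E = (RT/(zF)) * ln(C_out/C_in)
T = 37 + 273.15 = 310.15 K
E = (8.314 * 310.15 / (2 * 96485)) * ln(136/63)
E = 10.28 mV


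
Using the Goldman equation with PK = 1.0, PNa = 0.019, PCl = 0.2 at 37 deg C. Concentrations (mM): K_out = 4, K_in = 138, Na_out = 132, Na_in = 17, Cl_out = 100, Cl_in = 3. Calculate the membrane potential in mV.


Vm = (RT/F)*ln((PK*Ko + PNa*Nao + PCl*Cli)/(PK*Ki + PNa*Nai + PCl*Clo))
Numer = 7.108, Denom = 158.323
Vm = -82.94 mV


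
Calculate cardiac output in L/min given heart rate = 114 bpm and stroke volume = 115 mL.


CO = HR * SV
CO = 114 * 115 / 1000
CO = 13.11 L/min


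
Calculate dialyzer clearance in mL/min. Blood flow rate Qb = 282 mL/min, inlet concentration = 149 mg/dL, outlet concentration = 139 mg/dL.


K = Qb * (Cb_in - Cb_out) / Cb_in
K = 282 * (149 - 139) / 149
K = 18.93 mL/min


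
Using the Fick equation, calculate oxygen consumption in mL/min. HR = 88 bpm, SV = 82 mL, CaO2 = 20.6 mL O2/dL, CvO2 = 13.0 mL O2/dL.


CO = HR*SV = 88*82/1000 = 7.216 L/min
a-v O2 diff = 20.6 - 13.0 = 7.6 mL/dL
VO2 = CO * (CaO2-CvO2) * 10 dL/L
VO2 = 7.216 * 7.6 * 10
VO2 = 548.4 mL/min


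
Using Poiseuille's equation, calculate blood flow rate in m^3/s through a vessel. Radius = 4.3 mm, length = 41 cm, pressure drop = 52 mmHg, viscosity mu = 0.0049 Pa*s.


Q = pi*r^4*dP / (8*mu*L)
r = 0.0043 m, L = 0.41 m
dP = 52 mmHg = 6932.744 Pa
Q = 4.6330e-04 m^3/s


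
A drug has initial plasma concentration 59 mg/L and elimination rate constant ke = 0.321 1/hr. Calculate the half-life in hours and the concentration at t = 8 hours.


t_half = ln(2) / ke = 0.693147 / 0.321 = 2.159 hr
C(t) = C0 * exp(-ke*t) = 59 * exp(-0.321*8)
C(8) = 4.525 mg/L


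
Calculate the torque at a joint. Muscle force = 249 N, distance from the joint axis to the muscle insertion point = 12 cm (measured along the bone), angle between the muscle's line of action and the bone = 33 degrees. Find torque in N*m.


Torque = F * d * sin(theta)   (moment arm = d*sin(theta))
d = 12 cm = 0.12 m
Torque = 249 * 0.12 * sin(33)
Torque = 16.27 N*m


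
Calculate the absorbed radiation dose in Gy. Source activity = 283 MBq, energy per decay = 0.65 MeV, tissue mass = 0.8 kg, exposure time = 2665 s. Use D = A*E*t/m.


A = 283 MBq = 2.8300e+08 Bq
E = 0.65 MeV = 1.0413e-13 J
D = A*E*t/m = 2.8300e+08*1.0413e-13*2665/0.8
D = 0.09817 Gy


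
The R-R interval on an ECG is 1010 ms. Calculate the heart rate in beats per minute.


HR = 60 / RR_interval(s)
RR = 1010 ms = 1.01 s
HR = 60 / 1.01 = 59.41 bpm


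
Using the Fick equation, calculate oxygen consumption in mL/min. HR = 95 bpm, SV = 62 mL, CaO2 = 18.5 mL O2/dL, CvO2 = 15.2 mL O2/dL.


CO = HR*SV = 95*62/1000 = 5.89 L/min
a-v O2 diff = 18.5 - 15.2 = 3.3 mL/dL
VO2 = CO * (CaO2-CvO2) * 10 dL/L
VO2 = 5.89 * 3.3 * 10
VO2 = 194.4 mL/min


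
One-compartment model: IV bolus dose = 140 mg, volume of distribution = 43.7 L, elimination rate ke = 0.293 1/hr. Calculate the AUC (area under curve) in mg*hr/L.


C0 = Dose/Vd = 140/43.7 = 3.20366 mg/L
AUC = C0/ke = 3.20366/0.293
AUC = 10.93 mg*hr/L


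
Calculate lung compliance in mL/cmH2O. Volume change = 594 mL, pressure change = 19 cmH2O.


C = dV / dP
C = 594 / 19
C = 31.26 mL/cmH2O


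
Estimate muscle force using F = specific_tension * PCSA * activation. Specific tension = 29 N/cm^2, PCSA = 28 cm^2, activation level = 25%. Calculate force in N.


F = sigma * PCSA * activation
F = 29 * 28 * 0.25
F = 203 N


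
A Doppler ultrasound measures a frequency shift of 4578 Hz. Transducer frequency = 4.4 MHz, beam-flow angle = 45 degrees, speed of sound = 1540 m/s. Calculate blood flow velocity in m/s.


v = fd * c / (2 * f0 * cos(theta))
v = 4578 * 1540 / (2 * 4.4000e+06 * cos(45))
v = 1.133 m/s


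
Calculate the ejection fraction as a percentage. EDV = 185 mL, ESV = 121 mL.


SV = EDV - ESV = 185 - 121 = 64 mL
EF = SV/EDV * 100 = 64/185 * 100
EF = 34.59%


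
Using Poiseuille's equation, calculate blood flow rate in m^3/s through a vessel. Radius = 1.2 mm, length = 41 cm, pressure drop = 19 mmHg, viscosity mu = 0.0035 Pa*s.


Q = pi*r^4*dP / (8*mu*L)
r = 0.0012 m, L = 0.41 m
dP = 19 mmHg = 2533.118 Pa
Q = 1.4374e-06 m^3/s


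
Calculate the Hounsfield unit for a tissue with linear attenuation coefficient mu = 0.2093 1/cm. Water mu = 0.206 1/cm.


HU = ((mu_tissue - mu_water) / mu_water) * 1000
HU = ((0.2093 - 0.206) / 0.206) * 1000
HU = 16.02


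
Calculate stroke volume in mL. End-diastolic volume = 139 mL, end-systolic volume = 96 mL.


SV = EDV - ESV
SV = 139 - 96
SV = 43 mL


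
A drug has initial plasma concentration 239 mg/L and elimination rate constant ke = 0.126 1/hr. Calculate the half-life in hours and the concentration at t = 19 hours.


t_half = ln(2) / ke = 0.693147 / 0.126 = 5.501 hr
C(t) = C0 * exp(-ke*t) = 239 * exp(-0.126*19)
C(19) = 21.81 mg/L


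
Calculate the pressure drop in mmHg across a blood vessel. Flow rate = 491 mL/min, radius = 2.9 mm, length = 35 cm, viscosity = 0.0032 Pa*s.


dP = 8*mu*L*Q / (pi*r^4)
Q = 491 mL/min = 8.18333e-06 m^3/s
dP = 329.987 Pa = 329.987 / 133.322 mmHg = 2.475 mmHg


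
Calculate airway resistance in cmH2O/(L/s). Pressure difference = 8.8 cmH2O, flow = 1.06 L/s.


R = dP / flow
R = 8.8 / 1.06
R = 8.302 cmH2O/(L/s)


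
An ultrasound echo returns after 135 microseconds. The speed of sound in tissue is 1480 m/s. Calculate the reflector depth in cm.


depth = c * t / 2
t = 135 us = 1.3500e-04 s
depth = 1480 * 1.3500e-04 / 2
depth = 0.0999 m = 9.99 cm


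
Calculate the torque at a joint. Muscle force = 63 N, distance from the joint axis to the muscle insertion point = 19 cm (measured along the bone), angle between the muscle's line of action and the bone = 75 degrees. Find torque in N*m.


Torque = F * d * sin(theta)   (moment arm = d*sin(theta))
d = 19 cm = 0.19 m
Torque = 63 * 0.19 * sin(75)
Torque = 11.56 N*m


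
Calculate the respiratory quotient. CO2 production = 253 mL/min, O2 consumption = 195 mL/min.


RQ = VCO2 / VO2
RQ = 253 / 195
RQ = 1.297


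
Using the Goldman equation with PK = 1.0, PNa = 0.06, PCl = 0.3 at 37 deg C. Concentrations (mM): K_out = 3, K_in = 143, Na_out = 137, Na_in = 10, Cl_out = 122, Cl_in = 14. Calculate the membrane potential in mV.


Vm = (RT/F)*ln((PK*Ko + PNa*Nao + PCl*Cli)/(PK*Ki + PNa*Nai + PCl*Clo))
Numer = 15.42, Denom = 180.2
Vm = -65.7 mV


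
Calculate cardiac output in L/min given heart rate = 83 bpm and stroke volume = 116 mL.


CO = HR * SV
CO = 83 * 116 / 1000
CO = 9.628 L/min


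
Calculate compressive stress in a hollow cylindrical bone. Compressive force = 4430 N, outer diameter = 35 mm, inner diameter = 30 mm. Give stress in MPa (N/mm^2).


A = pi*(r_o^2 - r_i^2)
r_o = 17.5 mm, r_i = 15 mm
A = 255.254 mm^2
sigma = F/A = 4430 / 255.254
sigma = 17.36 MPa


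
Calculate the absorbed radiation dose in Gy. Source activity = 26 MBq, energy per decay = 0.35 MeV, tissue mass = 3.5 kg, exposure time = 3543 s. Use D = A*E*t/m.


A = 26 MBq = 2.6000e+07 Bq
E = 0.35 MeV = 5.607e-14 J
D = A*E*t/m = 2.6000e+07*5.607e-14*3543/3.5
D = 0.001476 Gy


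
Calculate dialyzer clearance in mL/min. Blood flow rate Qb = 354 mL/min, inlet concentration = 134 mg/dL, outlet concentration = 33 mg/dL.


K = Qb * (Cb_in - Cb_out) / Cb_in
K = 354 * (134 - 33) / 134
K = 266.8 mL/min


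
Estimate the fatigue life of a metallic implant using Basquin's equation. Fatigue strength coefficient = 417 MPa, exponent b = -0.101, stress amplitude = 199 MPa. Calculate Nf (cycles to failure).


sigma_a = sigma_f' * (2Nf)^b
2Nf = (sigma_a/sigma_f')^(1/b)
2Nf = (199/417)^(1/-0.101)
2Nf = 1517.1188
Nf = 758.6


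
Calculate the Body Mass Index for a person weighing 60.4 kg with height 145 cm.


BMI = weight / height^2
height = 145 cm = 1.45 m
BMI = 60.4 / 1.45^2
BMI = 28.73 kg/m^2


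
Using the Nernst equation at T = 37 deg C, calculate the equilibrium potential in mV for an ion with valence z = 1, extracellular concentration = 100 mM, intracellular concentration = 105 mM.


E = (RT/(zF)) * ln(C_out/C_in)
T = 37 + 273.15 = 310.15 K
E = (8.314 * 310.15 / (1 * 96485)) * ln(100/105)
E = -1.304 mV


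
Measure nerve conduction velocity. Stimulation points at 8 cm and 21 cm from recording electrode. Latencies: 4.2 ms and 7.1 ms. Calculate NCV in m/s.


Distance = (21 - 8) / 100 = 0.13 m
dt = (7.1 - 4.2) / 1000 = 0.0029 s
NCV = dist / dt = 44.83 m/s


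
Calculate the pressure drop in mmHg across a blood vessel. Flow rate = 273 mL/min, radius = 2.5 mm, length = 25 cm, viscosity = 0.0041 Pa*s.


dP = 8*mu*L*Q / (pi*r^4)
Q = 273 mL/min = 4.55e-06 m^3/s
dP = 304.029 Pa = 304.029 / 133.322 mmHg = 2.28 mmHg


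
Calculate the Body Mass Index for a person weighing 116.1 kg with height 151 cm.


BMI = weight / height^2
height = 151 cm = 1.51 m
BMI = 116.1 / 1.51^2
BMI = 50.92 kg/m^2


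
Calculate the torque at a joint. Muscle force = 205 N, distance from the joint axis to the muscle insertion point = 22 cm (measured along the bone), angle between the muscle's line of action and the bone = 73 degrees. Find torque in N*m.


Torque = F * d * sin(theta)   (moment arm = d*sin(theta))
d = 22 cm = 0.22 m
Torque = 205 * 0.22 * sin(73)
Torque = 43.13 N*m


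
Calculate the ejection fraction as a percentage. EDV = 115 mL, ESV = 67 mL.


SV = EDV - ESV = 115 - 67 = 48 mL
EF = SV/EDV * 100 = 48/115 * 100
EF = 41.74%


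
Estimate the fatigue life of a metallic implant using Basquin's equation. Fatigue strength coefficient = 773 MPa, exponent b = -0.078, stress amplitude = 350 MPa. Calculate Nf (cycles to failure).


sigma_a = sigma_f' * (2Nf)^b
2Nf = (sigma_a/sigma_f')^(1/b)
2Nf = (350/773)^(1/-0.078)
2Nf = 25803.894
Nf = 1.29e+04


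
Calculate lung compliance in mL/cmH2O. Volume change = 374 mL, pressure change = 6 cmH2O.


C = dV / dP
C = 374 / 6
C = 62.33 mL/cmH2O


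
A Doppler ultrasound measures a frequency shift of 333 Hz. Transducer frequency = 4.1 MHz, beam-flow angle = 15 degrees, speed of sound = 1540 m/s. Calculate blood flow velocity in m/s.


v = fd * c / (2 * f0 * cos(theta))
v = 333 * 1540 / (2 * 4.1000e+06 * cos(15))
v = 0.06475 m/s


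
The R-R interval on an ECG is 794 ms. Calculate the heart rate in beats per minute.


HR = 60 / RR_interval(s)
RR = 794 ms = 0.794 s
HR = 60 / 0.794 = 75.57 bpm


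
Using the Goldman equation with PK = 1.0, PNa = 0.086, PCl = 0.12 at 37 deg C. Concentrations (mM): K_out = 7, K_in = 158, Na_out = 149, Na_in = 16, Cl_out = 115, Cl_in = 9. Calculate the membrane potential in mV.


Vm = (RT/F)*ln((PK*Ko + PNa*Nao + PCl*Cli)/(PK*Ki + PNa*Nai + PCl*Clo))
Numer = 20.894, Denom = 173.176
Vm = -56.52 mV


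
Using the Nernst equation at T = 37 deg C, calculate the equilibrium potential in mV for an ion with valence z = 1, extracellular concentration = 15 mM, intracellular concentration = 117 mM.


E = (RT/(zF)) * ln(C_out/C_in)
T = 37 + 273.15 = 310.15 K
E = (8.314 * 310.15 / (1 * 96485)) * ln(15/117)
E = -54.9 mV


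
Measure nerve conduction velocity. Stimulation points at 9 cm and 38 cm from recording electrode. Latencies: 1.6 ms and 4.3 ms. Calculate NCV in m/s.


Distance = (38 - 9) / 100 = 0.29 m
dt = (4.3 - 1.6) / 1000 = 0.0027 s
NCV = dist / dt = 107.4 m/s


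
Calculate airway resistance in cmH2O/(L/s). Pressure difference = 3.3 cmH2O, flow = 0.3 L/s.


R = dP / flow
R = 3.3 / 0.3
R = 11 cmH2O/(L/s)


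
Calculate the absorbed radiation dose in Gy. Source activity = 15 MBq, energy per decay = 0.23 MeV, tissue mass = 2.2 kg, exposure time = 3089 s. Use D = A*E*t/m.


A = 15 MBq = 1.5000e+07 Bq
E = 0.23 MeV = 3.6846e-14 J
D = A*E*t/m = 1.5000e+07*3.6846e-14*3089/2.2
D = 7.7603e-04 Gy


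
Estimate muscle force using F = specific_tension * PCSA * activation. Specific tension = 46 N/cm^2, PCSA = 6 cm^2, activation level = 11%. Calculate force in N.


F = sigma * PCSA * activation
F = 46 * 6 * 0.11
F = 30.36 N


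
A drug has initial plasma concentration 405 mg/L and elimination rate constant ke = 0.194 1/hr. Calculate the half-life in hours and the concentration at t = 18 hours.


t_half = ln(2) / ke = 0.693147 / 0.194 = 3.573 hr
C(t) = C0 * exp(-ke*t) = 405 * exp(-0.194*18)
C(18) = 12.33 mg/L


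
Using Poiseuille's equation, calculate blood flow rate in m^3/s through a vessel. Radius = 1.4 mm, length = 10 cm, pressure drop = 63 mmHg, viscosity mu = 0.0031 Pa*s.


Q = pi*r^4*dP / (8*mu*L)
r = 0.0014 m, L = 0.1 m
dP = 63 mmHg = 8399.286 Pa
Q = 4.0875e-05 m^3/s


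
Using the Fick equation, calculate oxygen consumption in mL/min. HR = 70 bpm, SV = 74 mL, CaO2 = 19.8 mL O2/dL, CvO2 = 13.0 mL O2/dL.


CO = HR*SV = 70*74/1000 = 5.18 L/min
a-v O2 diff = 19.8 - 13.0 = 6.8 mL/dL
VO2 = CO * (CaO2-CvO2) * 10 dL/L
VO2 = 5.18 * 6.8 * 10
VO2 = 352.2 mL/min


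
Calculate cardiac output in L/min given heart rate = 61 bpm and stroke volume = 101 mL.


CO = HR * SV
CO = 61 * 101 / 1000
CO = 6.161 L/min


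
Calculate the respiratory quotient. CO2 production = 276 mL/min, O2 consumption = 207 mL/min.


RQ = VCO2 / VO2
RQ = 276 / 207
RQ = 1.333


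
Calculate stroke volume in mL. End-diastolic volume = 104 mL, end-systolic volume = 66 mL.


SV = EDV - ESV
SV = 104 - 66
SV = 38 mL


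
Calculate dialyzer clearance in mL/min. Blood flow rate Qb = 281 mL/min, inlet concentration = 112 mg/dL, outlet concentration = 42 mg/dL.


K = Qb * (Cb_in - Cb_out) / Cb_in
K = 281 * (112 - 42) / 112
K = 175.6 mL/min


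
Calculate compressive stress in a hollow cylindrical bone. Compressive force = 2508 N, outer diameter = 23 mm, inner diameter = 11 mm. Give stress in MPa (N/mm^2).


A = pi*(r_o^2 - r_i^2)
r_o = 11.5 mm, r_i = 5.5 mm
A = 320.442 mm^2
sigma = F/A = 2508 / 320.442
sigma = 7.827 MPa


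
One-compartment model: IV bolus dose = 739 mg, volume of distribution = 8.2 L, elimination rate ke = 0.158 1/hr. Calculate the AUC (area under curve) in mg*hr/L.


C0 = Dose/Vd = 739/8.2 = 90.122 mg/L
AUC = C0/ke = 90.122/0.158
AUC = 570.4 mg*hr/L


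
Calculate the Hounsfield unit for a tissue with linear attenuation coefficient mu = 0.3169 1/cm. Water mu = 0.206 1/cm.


HU = ((mu_tissue - mu_water) / mu_water) * 1000
HU = ((0.3169 - 0.206) / 0.206) * 1000
HU = 538.3


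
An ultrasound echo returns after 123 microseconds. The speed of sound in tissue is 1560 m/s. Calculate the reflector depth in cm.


depth = c * t / 2
t = 123 us = 1.2300e-04 s
depth = 1560 * 1.2300e-04 / 2
depth = 0.09594 m = 9.594 cm


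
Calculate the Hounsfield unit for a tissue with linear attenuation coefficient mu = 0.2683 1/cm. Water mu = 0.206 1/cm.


HU = ((mu_tissue - mu_water) / mu_water) * 1000
HU = ((0.2683 - 0.206) / 0.206) * 1000
HU = 302.4


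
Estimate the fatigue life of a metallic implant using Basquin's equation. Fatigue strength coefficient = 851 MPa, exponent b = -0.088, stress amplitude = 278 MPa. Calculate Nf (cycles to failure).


sigma_a = sigma_f' * (2Nf)^b
2Nf = (sigma_a/sigma_f')^(1/b)
2Nf = (278/851)^(1/-0.088)
2Nf = 332213.88
Nf = 1.661e+05


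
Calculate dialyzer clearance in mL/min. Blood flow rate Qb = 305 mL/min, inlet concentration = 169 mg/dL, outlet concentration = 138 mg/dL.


K = Qb * (Cb_in - Cb_out) / Cb_in
K = 305 * (169 - 138) / 169
K = 55.95 mL/min


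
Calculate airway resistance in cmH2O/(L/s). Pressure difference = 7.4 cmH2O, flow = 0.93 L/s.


R = dP / flow
R = 7.4 / 0.93
R = 7.957 cmH2O/(L/s)


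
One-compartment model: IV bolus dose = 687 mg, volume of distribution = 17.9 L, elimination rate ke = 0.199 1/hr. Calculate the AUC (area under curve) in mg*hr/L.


C0 = Dose/Vd = 687/17.9 = 38.3799 mg/L
AUC = C0/ke = 38.3799/0.199
AUC = 192.9 mg*hr/L


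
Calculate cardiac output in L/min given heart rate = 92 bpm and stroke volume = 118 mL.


CO = HR * SV
CO = 92 * 118 / 1000
CO = 10.86 L/min


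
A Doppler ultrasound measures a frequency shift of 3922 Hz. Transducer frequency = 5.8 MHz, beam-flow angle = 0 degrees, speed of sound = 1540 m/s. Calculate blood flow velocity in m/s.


v = fd * c / (2 * f0 * cos(theta))
v = 3922 * 1540 / (2 * 5.8000e+06 * cos(0))
v = 0.5207 m/s


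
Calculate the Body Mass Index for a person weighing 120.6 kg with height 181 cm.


BMI = weight / height^2
height = 181 cm = 1.81 m
BMI = 120.6 / 1.81^2
BMI = 36.81 kg/m^2


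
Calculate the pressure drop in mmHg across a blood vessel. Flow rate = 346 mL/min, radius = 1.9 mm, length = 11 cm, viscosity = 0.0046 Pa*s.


dP = 8*mu*L*Q / (pi*r^4)
Q = 346 mL/min = 5.76667e-06 m^3/s
dP = 570.166 Pa = 570.166 / 133.322 mmHg = 4.277 mmHg


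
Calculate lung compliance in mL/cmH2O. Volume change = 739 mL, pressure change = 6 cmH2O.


C = dV / dP
C = 739 / 6
C = 123.2 mL/cmH2O


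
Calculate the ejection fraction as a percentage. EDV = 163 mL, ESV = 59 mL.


SV = EDV - ESV = 163 - 59 = 104 mL
EF = SV/EDV * 100 = 104/163 * 100
EF = 63.8%


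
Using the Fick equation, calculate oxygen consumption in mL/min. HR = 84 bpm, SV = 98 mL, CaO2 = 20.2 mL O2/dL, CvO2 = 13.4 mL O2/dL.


CO = HR*SV = 84*98/1000 = 8.232 L/min
a-v O2 diff = 20.2 - 13.4 = 6.8 mL/dL
VO2 = CO * (CaO2-CvO2) * 10 dL/L
VO2 = 8.232 * 6.8 * 10
VO2 = 559.8 mL/min


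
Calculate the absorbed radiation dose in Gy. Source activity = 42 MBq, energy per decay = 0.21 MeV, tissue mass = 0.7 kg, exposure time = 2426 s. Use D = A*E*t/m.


A = 42 MBq = 4.2000e+07 Bq
E = 0.21 MeV = 3.3642e-14 J
D = A*E*t/m = 4.2000e+07*3.3642e-14*2426/0.7
D = 0.004897 Gy


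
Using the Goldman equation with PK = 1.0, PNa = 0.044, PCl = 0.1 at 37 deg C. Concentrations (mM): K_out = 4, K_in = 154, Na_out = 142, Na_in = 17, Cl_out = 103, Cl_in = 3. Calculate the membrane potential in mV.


Vm = (RT/F)*ln((PK*Ko + PNa*Nao + PCl*Cli)/(PK*Ki + PNa*Nai + PCl*Clo))
Numer = 10.548, Denom = 165.048
Vm = -73.5 mV


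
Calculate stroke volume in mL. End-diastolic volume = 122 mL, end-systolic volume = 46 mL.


SV = EDV - ESV
SV = 122 - 46
SV = 76 mL


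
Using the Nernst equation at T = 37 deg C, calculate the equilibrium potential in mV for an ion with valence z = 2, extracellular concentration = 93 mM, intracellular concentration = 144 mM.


E = (RT/(zF)) * ln(C_out/C_in)
T = 37 + 273.15 = 310.15 K
E = (8.314 * 310.15 / (2 * 96485)) * ln(93/144)
E = -5.842 mV


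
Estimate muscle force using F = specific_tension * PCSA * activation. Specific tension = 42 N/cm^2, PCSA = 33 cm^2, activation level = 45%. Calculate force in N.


F = sigma * PCSA * activation
F = 42 * 33 * 0.45
F = 623.7 N


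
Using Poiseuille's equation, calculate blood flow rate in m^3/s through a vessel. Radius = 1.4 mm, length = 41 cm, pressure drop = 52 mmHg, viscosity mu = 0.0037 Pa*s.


Q = pi*r^4*dP / (8*mu*L)
r = 0.0014 m, L = 0.41 m
dP = 52 mmHg = 6932.744 Pa
Q = 6.8943e-06 m^3/s


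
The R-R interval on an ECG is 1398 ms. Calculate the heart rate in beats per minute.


HR = 60 / RR_interval(s)
RR = 1398 ms = 1.398 s
HR = 60 / 1.398 = 42.92 bpm


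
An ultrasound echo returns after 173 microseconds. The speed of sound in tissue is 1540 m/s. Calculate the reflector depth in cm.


depth = c * t / 2
t = 173 us = 1.7300e-04 s
depth = 1540 * 1.7300e-04 / 2
depth = 0.13321 m = 13.321 cm


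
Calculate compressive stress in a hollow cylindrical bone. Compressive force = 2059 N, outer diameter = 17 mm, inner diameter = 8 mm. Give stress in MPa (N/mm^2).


A = pi*(r_o^2 - r_i^2)
r_o = 8.5 mm, r_i = 4 mm
A = 176.715 mm^2
sigma = F/A = 2059 / 176.715
sigma = 11.65 MPa


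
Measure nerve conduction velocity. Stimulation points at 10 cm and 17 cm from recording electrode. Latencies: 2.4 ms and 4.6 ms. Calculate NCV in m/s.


Distance = (17 - 10) / 100 = 0.07 m
dt = (4.6 - 2.4) / 1000 = 0.0022 s
NCV = dist / dt = 31.82 m/s


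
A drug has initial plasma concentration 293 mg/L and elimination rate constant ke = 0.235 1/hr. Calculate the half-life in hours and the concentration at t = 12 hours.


t_half = ln(2) / ke = 0.693147 / 0.235 = 2.95 hr
C(t) = C0 * exp(-ke*t) = 293 * exp(-0.235*12)
C(12) = 17.46 mg/L


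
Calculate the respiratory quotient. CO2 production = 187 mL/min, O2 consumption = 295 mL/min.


RQ = VCO2 / VO2
RQ = 187 / 295
RQ = 0.6339


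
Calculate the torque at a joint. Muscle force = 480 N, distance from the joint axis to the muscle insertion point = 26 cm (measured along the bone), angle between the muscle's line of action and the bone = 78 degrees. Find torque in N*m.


Torque = F * d * sin(theta)   (moment arm = d*sin(theta))
d = 26 cm = 0.26 m
Torque = 480 * 0.26 * sin(78)
Torque = 122.1 N*m


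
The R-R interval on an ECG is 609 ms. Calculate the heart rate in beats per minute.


HR = 60 / RR_interval(s)
RR = 609 ms = 0.609 s
HR = 60 / 0.609 = 98.52 bpm


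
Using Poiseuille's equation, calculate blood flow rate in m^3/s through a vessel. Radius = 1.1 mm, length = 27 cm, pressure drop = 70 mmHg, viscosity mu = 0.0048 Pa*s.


Q = pi*r^4*dP / (8*mu*L)
r = 0.0011 m, L = 0.27 m
dP = 70 mmHg = 9332.54 Pa
Q = 4.1402e-06 m^3/s


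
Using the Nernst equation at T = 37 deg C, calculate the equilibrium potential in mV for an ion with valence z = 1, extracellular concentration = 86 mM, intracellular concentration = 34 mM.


E = (RT/(zF)) * ln(C_out/C_in)
T = 37 + 273.15 = 310.15 K
E = (8.314 * 310.15 / (1 * 96485)) * ln(86/34)
E = 24.8 mV


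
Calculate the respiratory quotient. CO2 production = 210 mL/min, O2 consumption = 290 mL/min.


RQ = VCO2 / VO2
RQ = 210 / 290
RQ = 0.7241


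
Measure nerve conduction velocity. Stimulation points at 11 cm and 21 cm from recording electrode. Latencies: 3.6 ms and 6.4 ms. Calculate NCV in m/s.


Distance = (21 - 11) / 100 = 0.1 m
dt = (6.4 - 3.6) / 1000 = 0.0028 s
NCV = dist / dt = 35.71 m/s


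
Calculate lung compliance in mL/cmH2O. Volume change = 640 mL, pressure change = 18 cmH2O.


C = dV / dP
C = 640 / 18
C = 35.56 mL/cmH2O


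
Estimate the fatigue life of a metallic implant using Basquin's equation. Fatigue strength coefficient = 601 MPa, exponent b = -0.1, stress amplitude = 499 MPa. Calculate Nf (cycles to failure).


sigma_a = sigma_f' * (2Nf)^b
2Nf = (sigma_a/sigma_f')^(1/b)
2Nf = (499/601)^(1/-0.1)
2Nf = 6.4230198
Nf = 3.212


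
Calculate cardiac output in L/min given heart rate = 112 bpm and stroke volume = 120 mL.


CO = HR * SV
CO = 112 * 120 / 1000
CO = 13.44 L/min


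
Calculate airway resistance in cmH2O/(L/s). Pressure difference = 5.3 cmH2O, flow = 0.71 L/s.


R = dP / flow
R = 5.3 / 0.71
R = 7.465 cmH2O/(L/s)


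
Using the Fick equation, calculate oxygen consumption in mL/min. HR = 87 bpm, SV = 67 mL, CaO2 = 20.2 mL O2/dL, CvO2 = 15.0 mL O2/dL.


CO = HR*SV = 87*67/1000 = 5.829 L/min
a-v O2 diff = 20.2 - 15.0 = 5.2 mL/dL
VO2 = CO * (CaO2-CvO2) * 10 dL/L
VO2 = 5.829 * 5.2 * 10
VO2 = 303.1 mL/min


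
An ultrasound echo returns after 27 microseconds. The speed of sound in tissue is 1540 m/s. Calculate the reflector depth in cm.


depth = c * t / 2
t = 27 us = 2.7000e-05 s
depth = 1540 * 2.7000e-05 / 2
depth = 0.02079 m = 2.079 cm


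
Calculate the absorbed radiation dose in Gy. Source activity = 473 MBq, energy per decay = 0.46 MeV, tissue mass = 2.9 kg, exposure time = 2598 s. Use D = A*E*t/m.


A = 473 MBq = 4.7300e+08 Bq
E = 0.46 MeV = 7.3692e-14 J
D = A*E*t/m = 4.7300e+08*7.3692e-14*2598/2.9
D = 0.03123 Gy


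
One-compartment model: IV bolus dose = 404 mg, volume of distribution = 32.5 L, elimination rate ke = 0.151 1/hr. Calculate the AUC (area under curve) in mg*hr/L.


C0 = Dose/Vd = 404/32.5 = 12.4308 mg/L
AUC = C0/ke = 12.4308/0.151
AUC = 82.32 mg*hr/L


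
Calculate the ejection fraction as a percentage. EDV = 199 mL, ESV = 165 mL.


SV = EDV - ESV = 199 - 165 = 34 mL
EF = SV/EDV * 100 = 34/199 * 100
EF = 17.09%


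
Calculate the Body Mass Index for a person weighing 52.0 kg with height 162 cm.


BMI = weight / height^2
height = 162 cm = 1.62 m
BMI = 52.0 / 1.62^2
BMI = 19.81 kg/m^2


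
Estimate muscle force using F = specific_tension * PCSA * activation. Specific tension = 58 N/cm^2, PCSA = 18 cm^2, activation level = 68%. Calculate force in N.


F = sigma * PCSA * activation
F = 58 * 18 * 0.68
F = 709.9 N


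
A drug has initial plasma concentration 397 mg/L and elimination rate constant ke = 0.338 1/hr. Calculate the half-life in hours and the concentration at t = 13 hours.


t_half = ln(2) / ke = 0.693147 / 0.338 = 2.051 hr
C(t) = C0 * exp(-ke*t) = 397 * exp(-0.338*13)
C(13) = 4.903 mg/L


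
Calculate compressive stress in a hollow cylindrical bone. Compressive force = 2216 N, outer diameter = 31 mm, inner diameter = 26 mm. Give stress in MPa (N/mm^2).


A = pi*(r_o^2 - r_i^2)
r_o = 15.5 mm, r_i = 13 mm
A = 223.838 mm^2
sigma = F/A = 2216 / 223.838
sigma = 9.9 MPa


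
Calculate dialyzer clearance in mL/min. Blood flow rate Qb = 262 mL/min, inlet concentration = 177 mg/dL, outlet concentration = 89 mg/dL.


K = Qb * (Cb_in - Cb_out) / Cb_in
K = 262 * (177 - 89) / 177
K = 130.3 mL/min


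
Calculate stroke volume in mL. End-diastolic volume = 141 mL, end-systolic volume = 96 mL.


SV = EDV - ESV
SV = 141 - 96
SV = 45 mL


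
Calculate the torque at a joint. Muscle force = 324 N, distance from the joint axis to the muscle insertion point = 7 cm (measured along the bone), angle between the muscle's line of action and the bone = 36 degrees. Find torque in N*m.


Torque = F * d * sin(theta)   (moment arm = d*sin(theta))
d = 7 cm = 0.07 m
Torque = 324 * 0.07 * sin(36)
Torque = 13.33 N*m


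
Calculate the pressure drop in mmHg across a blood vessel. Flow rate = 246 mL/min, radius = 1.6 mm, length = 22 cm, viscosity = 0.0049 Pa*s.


dP = 8*mu*L*Q / (pi*r^4)
Q = 246 mL/min = 4.1e-06 m^3/s
dP = 1717.37 Pa = 1717.37 / 133.322 mmHg = 12.88 mmHg


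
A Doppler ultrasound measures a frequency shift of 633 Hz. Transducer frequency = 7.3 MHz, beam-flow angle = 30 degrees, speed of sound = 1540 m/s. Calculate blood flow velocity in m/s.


v = fd * c / (2 * f0 * cos(theta))
v = 633 * 1540 / (2 * 7.3000e+06 * cos(30))
v = 0.0771 m/s


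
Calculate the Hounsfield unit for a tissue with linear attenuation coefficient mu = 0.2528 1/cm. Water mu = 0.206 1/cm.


HU = ((mu_tissue - mu_water) / mu_water) * 1000
HU = ((0.2528 - 0.206) / 0.206) * 1000
HU = 227.2


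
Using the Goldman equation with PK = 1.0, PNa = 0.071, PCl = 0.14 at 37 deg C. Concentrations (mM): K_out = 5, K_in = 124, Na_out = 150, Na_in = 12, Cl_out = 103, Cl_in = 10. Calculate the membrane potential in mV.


Vm = (RT/F)*ln((PK*Ko + PNa*Nao + PCl*Cli)/(PK*Ki + PNa*Nai + PCl*Clo))
Numer = 17.05, Denom = 139.272
Vm = -56.13 mV


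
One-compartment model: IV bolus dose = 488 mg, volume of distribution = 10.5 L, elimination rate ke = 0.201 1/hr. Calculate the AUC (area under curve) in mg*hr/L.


C0 = Dose/Vd = 488/10.5 = 46.4762 mg/L
AUC = C0/ke = 46.4762/0.201
AUC = 231.2 mg*hr/L


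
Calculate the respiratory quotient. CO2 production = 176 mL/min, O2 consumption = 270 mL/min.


RQ = VCO2 / VO2
RQ = 176 / 270
RQ = 0.6519


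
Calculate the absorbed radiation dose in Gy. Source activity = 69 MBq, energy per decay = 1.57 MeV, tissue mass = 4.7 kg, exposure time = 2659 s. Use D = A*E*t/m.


A = 69 MBq = 6.9000e+07 Bq
E = 1.57 MeV = 2.51514e-13 J
D = A*E*t/m = 6.9000e+07*2.51514e-13*2659/4.7
D = 0.009818 Gy


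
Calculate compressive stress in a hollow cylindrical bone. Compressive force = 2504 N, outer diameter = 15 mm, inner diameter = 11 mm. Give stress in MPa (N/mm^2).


A = pi*(r_o^2 - r_i^2)
r_o = 7.5 mm, r_i = 5.5 mm
A = 81.6814 mm^2
sigma = F/A = 2504 / 81.6814
sigma = 30.66 MPa


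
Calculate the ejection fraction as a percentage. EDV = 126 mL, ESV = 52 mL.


SV = EDV - ESV = 126 - 52 = 74 mL
EF = SV/EDV * 100 = 74/126 * 100
EF = 58.73%


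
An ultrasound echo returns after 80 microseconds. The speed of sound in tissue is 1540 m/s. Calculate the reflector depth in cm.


depth = c * t / 2
t = 80 us = 8.0000e-05 s
depth = 1540 * 8.0000e-05 / 2
depth = 0.0616 m = 6.16 cm


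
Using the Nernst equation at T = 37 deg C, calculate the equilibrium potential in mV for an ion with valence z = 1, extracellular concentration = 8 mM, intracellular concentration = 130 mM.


E = (RT/(zF)) * ln(C_out/C_in)
T = 37 + 273.15 = 310.15 K
E = (8.314 * 310.15 / (1 * 96485)) * ln(8/130)
E = -74.51 mV


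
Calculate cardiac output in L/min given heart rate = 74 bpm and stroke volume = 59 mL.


CO = HR * SV
CO = 74 * 59 / 1000
CO = 4.366 L/min


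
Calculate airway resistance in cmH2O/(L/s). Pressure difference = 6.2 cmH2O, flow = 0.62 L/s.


R = dP / flow
R = 6.2 / 0.62
R = 10 cmH2O/(L/s)


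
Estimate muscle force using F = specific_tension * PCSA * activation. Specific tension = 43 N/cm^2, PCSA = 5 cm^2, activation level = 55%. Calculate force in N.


F = sigma * PCSA * activation
F = 43 * 5 * 0.55
F = 118.3 N


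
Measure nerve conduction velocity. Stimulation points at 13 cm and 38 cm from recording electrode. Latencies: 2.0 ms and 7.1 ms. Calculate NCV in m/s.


Distance = (38 - 13) / 100 = 0.25 m
dt = (7.1 - 2.0) / 1000 = 0.0051 s
NCV = dist / dt = 49.02 m/s


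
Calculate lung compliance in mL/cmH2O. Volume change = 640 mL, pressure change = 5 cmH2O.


C = dV / dP
C = 640 / 5
C = 128 mL/cmH2O


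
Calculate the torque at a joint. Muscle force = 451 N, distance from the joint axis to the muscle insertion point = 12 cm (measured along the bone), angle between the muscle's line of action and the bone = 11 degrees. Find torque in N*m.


Torque = F * d * sin(theta)   (moment arm = d*sin(theta))
d = 12 cm = 0.12 m
Torque = 451 * 0.12 * sin(11)
Torque = 10.33 N*m


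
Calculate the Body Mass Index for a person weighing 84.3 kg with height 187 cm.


BMI = weight / height^2
height = 187 cm = 1.87 m
BMI = 84.3 / 1.87^2
BMI = 24.11 kg/m^2


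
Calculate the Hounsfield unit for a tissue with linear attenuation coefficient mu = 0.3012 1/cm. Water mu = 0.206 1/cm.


HU = ((mu_tissue - mu_water) / mu_water) * 1000
HU = ((0.3012 - 0.206) / 0.206) * 1000
HU = 462.1


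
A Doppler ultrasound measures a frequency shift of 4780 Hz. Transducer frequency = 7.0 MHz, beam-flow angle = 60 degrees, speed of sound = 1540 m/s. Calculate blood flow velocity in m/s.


v = fd * c / (2 * f0 * cos(theta))
v = 4780 * 1540 / (2 * 7.0000e+06 * cos(60))
v = 1.052 m/s


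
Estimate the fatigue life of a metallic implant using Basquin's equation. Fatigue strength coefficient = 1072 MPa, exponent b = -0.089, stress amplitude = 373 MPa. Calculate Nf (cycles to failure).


sigma_a = sigma_f' * (2Nf)^b
2Nf = (sigma_a/sigma_f')^(1/b)
2Nf = (373/1072)^(1/-0.089)
2Nf = 141751.47
Nf = 7.088e+04


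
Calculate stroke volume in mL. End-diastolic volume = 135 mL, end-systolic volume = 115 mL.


SV = EDV - ESV
SV = 135 - 115
SV = 20 mL


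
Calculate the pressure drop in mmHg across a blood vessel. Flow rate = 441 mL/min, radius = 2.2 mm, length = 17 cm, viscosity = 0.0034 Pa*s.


dP = 8*mu*L*Q / (pi*r^4)
Q = 441 mL/min = 7.35e-06 m^3/s
dP = 461.811 Pa = 461.811 / 133.322 mmHg = 3.464 mmHg


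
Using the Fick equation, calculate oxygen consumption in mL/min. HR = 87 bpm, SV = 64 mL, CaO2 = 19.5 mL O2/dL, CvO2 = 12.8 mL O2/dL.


CO = HR*SV = 87*64/1000 = 5.568 L/min
a-v O2 diff = 19.5 - 12.8 = 6.7 mL/dL
VO2 = CO * (CaO2-CvO2) * 10 dL/L
VO2 = 5.568 * 6.7 * 10
VO2 = 373.1 mL/min


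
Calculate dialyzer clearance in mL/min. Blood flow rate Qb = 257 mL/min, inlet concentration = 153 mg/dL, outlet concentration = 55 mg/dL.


K = Qb * (Cb_in - Cb_out) / Cb_in
K = 257 * (153 - 55) / 153
K = 164.6 mL/min


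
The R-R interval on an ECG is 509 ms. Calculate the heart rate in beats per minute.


HR = 60 / RR_interval(s)
RR = 509 ms = 0.509 s
HR = 60 / 0.509 = 117.9 bpm


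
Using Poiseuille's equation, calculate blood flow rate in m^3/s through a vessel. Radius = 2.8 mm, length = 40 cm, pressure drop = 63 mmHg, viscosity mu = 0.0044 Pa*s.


Q = pi*r^4*dP / (8*mu*L)
r = 0.0028 m, L = 0.4 m
dP = 63 mmHg = 8399.286 Pa
Q = 1.1519e-04 m^3/s


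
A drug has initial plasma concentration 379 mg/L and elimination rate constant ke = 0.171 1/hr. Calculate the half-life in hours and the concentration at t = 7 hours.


t_half = ln(2) / ke = 0.693147 / 0.171 = 4.053 hr
C(t) = C0 * exp(-ke*t) = 379 * exp(-0.171*7)
C(7) = 114.5 mg/L


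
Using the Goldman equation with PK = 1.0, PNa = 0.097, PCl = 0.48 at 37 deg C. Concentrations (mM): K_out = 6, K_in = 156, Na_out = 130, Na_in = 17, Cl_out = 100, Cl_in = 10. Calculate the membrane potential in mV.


Vm = (RT/F)*ln((PK*Ko + PNa*Nao + PCl*Cli)/(PK*Ki + PNa*Nai + PCl*Clo))
Numer = 23.41, Denom = 205.649
Vm = -58.07 mV


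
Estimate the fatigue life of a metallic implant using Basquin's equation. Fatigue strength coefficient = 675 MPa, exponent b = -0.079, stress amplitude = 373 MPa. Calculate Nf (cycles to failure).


sigma_a = sigma_f' * (2Nf)^b
2Nf = (sigma_a/sigma_f')^(1/b)
2Nf = (373/675)^(1/-0.079)
2Nf = 1822.6172
Nf = 911.3


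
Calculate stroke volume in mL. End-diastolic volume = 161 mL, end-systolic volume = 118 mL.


SV = EDV - ESV
SV = 161 - 118
SV = 43 mL


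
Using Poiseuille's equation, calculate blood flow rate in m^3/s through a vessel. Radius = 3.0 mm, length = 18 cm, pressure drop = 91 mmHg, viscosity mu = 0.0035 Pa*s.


Q = pi*r^4*dP / (8*mu*L)
r = 0.003 m, L = 0.18 m
dP = 91 mmHg = 12132.302 Pa
Q = 6.1256e-04 m^3/s


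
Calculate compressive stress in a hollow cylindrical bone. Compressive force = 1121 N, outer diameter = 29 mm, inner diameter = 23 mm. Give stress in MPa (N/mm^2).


A = pi*(r_o^2 - r_i^2)
r_o = 14.5 mm, r_i = 11.5 mm
A = 245.044 mm^2
sigma = F/A = 1121 / 245.044
sigma = 4.575 MPa


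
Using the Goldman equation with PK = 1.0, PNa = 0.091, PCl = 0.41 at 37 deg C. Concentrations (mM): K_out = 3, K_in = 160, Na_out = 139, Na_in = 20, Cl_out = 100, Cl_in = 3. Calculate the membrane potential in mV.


Vm = (RT/F)*ln((PK*Ko + PNa*Nao + PCl*Cli)/(PK*Ki + PNa*Nai + PCl*Clo))
Numer = 16.879, Denom = 202.82
Vm = -66.45 mV


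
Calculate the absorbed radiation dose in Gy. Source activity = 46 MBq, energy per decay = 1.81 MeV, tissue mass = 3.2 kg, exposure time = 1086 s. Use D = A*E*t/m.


A = 46 MBq = 4.6000e+07 Bq
E = 1.81 MeV = 2.89962e-13 J
D = A*E*t/m = 4.6000e+07*2.89962e-13*1086/3.2
D = 0.004527 Gy


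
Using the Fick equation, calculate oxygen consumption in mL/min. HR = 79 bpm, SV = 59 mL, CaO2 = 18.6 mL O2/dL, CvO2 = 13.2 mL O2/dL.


CO = HR*SV = 79*59/1000 = 4.661 L/min
a-v O2 diff = 18.6 - 13.2 = 5.4 mL/dL
VO2 = CO * (CaO2-CvO2) * 10 dL/L
VO2 = 4.661 * 5.4 * 10
VO2 = 251.7 mL/min


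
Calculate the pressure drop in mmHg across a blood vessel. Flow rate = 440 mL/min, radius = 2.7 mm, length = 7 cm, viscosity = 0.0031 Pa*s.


dP = 8*mu*L*Q / (pi*r^4)
Q = 440 mL/min = 7.33333e-06 m^3/s
dP = 76.2511 Pa = 76.2511 / 133.322 mmHg = 0.5719 mmHg


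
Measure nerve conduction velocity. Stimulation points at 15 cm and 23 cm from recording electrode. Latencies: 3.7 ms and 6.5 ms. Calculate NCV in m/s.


Distance = (23 - 15) / 100 = 0.08 m
dt = (6.5 - 3.7) / 1000 = 0.0028 s
NCV = dist / dt = 28.57 m/s


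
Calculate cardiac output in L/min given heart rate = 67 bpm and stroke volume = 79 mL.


CO = HR * SV
CO = 67 * 79 / 1000
CO = 5.293 L/min


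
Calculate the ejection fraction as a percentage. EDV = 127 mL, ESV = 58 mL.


SV = EDV - ESV = 127 - 58 = 69 mL
EF = SV/EDV * 100 = 69/127 * 100
EF = 54.33%


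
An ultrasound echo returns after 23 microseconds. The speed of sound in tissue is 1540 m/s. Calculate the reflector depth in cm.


depth = c * t / 2
t = 23 us = 2.3000e-05 s
depth = 1540 * 2.3000e-05 / 2
depth = 0.01771 m = 1.771 cm


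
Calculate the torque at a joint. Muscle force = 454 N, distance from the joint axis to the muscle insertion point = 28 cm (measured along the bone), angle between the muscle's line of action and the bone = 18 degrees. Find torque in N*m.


Torque = F * d * sin(theta)   (moment arm = d*sin(theta))
d = 28 cm = 0.28 m
Torque = 454 * 0.28 * sin(18)
Torque = 39.28 N*m


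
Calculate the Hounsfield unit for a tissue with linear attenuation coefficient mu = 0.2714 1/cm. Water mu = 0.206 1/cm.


HU = ((mu_tissue - mu_water) / mu_water) * 1000
HU = ((0.2714 - 0.206) / 0.206) * 1000
HU = 317.5


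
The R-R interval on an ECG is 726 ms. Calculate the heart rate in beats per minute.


HR = 60 / RR_interval(s)
RR = 726 ms = 0.726 s
HR = 60 / 0.726 = 82.64 bpm


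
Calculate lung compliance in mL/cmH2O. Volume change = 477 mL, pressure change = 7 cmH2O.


C = dV / dP
C = 477 / 7
C = 68.14 mL/cmH2O


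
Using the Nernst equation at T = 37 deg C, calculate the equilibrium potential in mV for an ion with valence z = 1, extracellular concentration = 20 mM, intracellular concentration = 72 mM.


E = (RT/(zF)) * ln(C_out/C_in)
T = 37 + 273.15 = 310.15 K
E = (8.314 * 310.15 / (1 * 96485)) * ln(20/72)
E = -34.23 mV


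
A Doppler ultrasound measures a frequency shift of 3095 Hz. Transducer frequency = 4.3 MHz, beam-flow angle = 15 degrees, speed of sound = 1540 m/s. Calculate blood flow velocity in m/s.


v = fd * c / (2 * f0 * cos(theta))
v = 3095 * 1540 / (2 * 4.3000e+06 * cos(15))
v = 0.5738 m/s


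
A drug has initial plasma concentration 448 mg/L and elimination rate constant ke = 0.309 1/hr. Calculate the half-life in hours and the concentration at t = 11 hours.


t_half = ln(2) / ke = 0.693147 / 0.309 = 2.243 hr
C(t) = C0 * exp(-ke*t) = 448 * exp(-0.309*11)
C(11) = 14.97 mg/L


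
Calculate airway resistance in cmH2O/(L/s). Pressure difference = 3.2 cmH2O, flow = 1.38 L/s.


R = dP / flow
R = 3.2 / 1.38
R = 2.319 cmH2O/(L/s)


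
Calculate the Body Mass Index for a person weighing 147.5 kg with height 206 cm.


BMI = weight / height^2
height = 206 cm = 2.06 m
BMI = 147.5 / 2.06^2
BMI = 34.76 kg/m^2


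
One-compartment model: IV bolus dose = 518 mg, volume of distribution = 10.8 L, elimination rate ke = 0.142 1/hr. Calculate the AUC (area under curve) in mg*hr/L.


C0 = Dose/Vd = 518/10.8 = 47.963 mg/L
AUC = C0/ke = 47.963/0.142
AUC = 337.8 mg*hr/L


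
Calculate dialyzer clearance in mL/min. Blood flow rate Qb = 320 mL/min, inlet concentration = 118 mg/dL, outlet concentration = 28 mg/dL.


K = Qb * (Cb_in - Cb_out) / Cb_in
K = 320 * (118 - 28) / 118
K = 244.1 mL/min


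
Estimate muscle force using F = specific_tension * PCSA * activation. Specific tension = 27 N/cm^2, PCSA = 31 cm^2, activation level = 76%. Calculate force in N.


F = sigma * PCSA * activation
F = 27 * 31 * 0.76
F = 636.1 N


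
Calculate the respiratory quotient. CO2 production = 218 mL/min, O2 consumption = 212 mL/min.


RQ = VCO2 / VO2
RQ = 218 / 212
RQ = 1.028


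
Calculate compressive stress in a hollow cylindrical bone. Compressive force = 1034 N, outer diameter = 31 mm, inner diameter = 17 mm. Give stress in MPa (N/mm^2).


A = pi*(r_o^2 - r_i^2)
r_o = 15.5 mm, r_i = 8.5 mm
A = 527.788 mm^2
sigma = F/A = 1034 / 527.788
sigma = 1.959 MPa


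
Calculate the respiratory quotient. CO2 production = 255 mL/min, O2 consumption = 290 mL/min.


RQ = VCO2 / VO2
RQ = 255 / 290
RQ = 0.8793


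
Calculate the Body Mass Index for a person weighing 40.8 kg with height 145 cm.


BMI = weight / height^2
height = 145 cm = 1.45 m
BMI = 40.8 / 1.45^2
BMI = 19.41 kg/m^2
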